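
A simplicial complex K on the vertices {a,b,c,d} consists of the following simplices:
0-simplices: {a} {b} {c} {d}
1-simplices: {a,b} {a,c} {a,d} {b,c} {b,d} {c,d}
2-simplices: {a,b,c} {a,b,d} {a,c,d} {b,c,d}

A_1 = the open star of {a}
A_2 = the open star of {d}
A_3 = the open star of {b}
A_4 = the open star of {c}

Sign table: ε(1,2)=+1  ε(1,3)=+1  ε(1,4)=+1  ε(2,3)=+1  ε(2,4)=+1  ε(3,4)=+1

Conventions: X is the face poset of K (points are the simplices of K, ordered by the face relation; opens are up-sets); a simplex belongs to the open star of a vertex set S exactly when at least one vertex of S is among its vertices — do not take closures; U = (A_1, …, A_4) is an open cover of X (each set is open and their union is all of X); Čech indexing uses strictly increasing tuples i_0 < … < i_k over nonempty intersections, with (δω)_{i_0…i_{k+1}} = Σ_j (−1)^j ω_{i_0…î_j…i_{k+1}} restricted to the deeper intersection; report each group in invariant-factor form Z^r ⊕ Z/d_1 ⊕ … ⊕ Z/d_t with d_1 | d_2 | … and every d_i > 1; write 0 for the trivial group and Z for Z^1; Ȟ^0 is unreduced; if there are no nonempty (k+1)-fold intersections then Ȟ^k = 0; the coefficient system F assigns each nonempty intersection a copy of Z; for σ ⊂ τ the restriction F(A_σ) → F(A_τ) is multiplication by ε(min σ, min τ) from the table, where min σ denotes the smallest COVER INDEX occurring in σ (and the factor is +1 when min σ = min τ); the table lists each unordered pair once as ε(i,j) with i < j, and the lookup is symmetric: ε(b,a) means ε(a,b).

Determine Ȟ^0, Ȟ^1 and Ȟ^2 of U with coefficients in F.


Ȟ^0(U;F) ≅ Z,  Ȟ^1(U;F) ≅ 0,  Ȟ^2(U;F) ≅ Z

nonempty overlaps:
  A1={{a},{a,b},{a,c},{a,d},{a,b,c},{a,b,d},{a,c,d}} A2={{d},{a,d},{b,d},{c,d},{a,b,d},{a,c,d},{b,c,d}} A3={{b},{a,b},{b,c},{b,d},{a,b,c},{a,b,d},{b,c,d}} A4={{c},{a,c},{b,c},{c,d},{a,b,c},{a,c,d},{b,c,d}}
  A12={{a,d},{a,b,d},{a,c,d}} A13={{a,b},{a,b,c},{a,b,d}} A14={{a,c},{a,b,c},{a,c,d}} A23={{b,d},{a,b,d},{b,c,d}} A24={{c,d},{a,c,d},{b,c,d}} A34={{b,c},{a,b,c},{b,c,d}}
  A123={{a,b,d}} A124={{a,c,d}} A134={{a,b,c}} A234={{b,c,d}}
C dims 4,6,4; δ0: rk 3, SNF 1^3; δ1: rk 3, SNF 1^3
degree 0: 4−3−0 = 1 → Ȟ^0 ≅ Z
degree 1: 6−3−3 = 0 → Ȟ^1 ≅ 0
degree 2: 4−0−3 = 1 → Ȟ^2 ≅ Z


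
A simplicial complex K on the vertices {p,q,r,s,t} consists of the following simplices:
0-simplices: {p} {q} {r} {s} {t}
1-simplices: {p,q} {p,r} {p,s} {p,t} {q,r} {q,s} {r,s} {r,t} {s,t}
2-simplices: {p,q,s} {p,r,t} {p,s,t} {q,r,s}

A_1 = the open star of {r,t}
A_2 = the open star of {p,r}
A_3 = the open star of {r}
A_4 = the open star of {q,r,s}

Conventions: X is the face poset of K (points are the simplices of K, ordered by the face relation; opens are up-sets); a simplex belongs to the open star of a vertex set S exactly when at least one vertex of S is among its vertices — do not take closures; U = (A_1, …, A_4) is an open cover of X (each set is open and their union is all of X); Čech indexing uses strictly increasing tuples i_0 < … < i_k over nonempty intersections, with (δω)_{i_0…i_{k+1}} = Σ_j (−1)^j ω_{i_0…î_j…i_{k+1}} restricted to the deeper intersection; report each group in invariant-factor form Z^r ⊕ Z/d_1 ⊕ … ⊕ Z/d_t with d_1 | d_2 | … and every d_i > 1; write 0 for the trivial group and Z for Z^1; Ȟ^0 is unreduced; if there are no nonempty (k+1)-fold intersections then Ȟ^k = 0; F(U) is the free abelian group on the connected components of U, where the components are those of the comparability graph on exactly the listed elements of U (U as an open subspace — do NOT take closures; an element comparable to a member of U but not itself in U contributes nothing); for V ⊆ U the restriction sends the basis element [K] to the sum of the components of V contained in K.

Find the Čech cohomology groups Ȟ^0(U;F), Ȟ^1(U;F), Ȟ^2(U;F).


cover nerve:
  A1={{r},{t},{p,r},{p,t},{q,r},{r,s},{r,t},{s,t},{p,r,t},{p,s,t},{q,r,s}} A2={{p},{r},{p,q},{p,r},{p,s},{p,t},{q,r},{r,s},{r,t},{p,q,s},{p,r,t},{p,s,t},{q,r,s}} A3={{r},{p,r},{q,r},{r,s},{r,t},{p,r,t},{q,r,s}} A4={{q},{r},{s},{p,q},{p,r},{p,s},{q,r},{q,s},{r,s},{r,t},{s,t},{p,q,s},{p,r,t},{p,s,t},{q,r,s}}
  A12={{r},{p,r},{p,t},{q,r},{r,s},{r,t},{p,r,t},{p,s,t},{q,r,s}} A13={{r},{p,r},{q,r},{r,s},{r,t},{p,r,t},{q,r,s}} A14={{r},{p,r},{q,r},{r,s},{r,t},{s,t},{p,r,t},{p,s,t},{q,r,s}} A23={{r},{p,r},{q,r},{r,s},{r,t},{p,r,t},{q,r,s}} A24={{r},{p,q},{p,r},{p,s},{q,r},{r,s},{r,t},{p,q,s},{p,r,t},{p,s,t},{q,r,s}} A34={{r},{p,r},{q,r},{r,s},{r,t},{p,r,t},{q,r,s}}
  A123={{r},{p,r},{q,r},{r,s},{r,t},{p,r,t},{q,r,s}} A124={{r},{p,r},{q,r},{r,s},{r,t},{p,r,t},{p,s,t},{q,r,s}} A134={{r},{p,r},{q,r},{r,s},{r,t},{p,r,t},{q,r,s}} A234={{r},{p,r},{q,r},{r,s},{r,t},{p,r,t},{q,r,s}}
  A1234={{r},{p,r},{q,r},{r,s},{r,t},{p,r,t},{q,r,s}}
components per intersection:
  A1: {{r},{t},{p,r},{p,t},{q,r},{r,s},{r,t},{s,t},{p,r,t},{p,s,t},{q,r,s}}
  A2: {{p},{r},{p,q},{p,r},{p,s},{p,t},{q,r},{r,s},{r,t},{p,q,s},{p,r,t},{p,s,t},{q,r,s}}
  A3: {{r},{p,r},{q,r},{r,s},{r,t},{p,r,t},{q,r,s}}
  A4: {{q},{r},{s},{p,q},{p,r},{p,s},{q,r},{q,s},{r,s},{r,t},{s,t},{p,q,s},{p,r,t},{p,s,t},{q,r,s}}
  A12: {{r},{p,r},{p,t},{q,r},{r,s},{r,t},{p,r,t},{p,s,t},{q,r,s}}
  A13: {{r},{p,r},{q,r},{r,s},{r,t},{p,r,t},{q,r,s}}
  A14: {{r},{p,r},{q,r},{r,s},{r,t},{p,r,t},{q,r,s}} {{s,t},{p,s,t}}
  A23: {{r},{p,r},{q,r},{r,s},{r,t},{p,r,t},{q,r,s}}
  A24: {{r},{p,r},{q,r},{r,s},{r,t},{p,r,t},{q,r,s}} {{p,q},{p,s},{p,q,s},{p,s,t}}
  A34: {{r},{p,r},{q,r},{r,s},{r,t},{p,r,t},{q,r,s}}
  A123: {{r},{p,r},{q,r},{r,s},{r,t},{p,r,t},{q,r,s}}
  A124: {{r},{p,r},{q,r},{r,s},{r,t},{p,r,t},{q,r,s}} {{p,s,t}}
  A134: {{r},{p,r},{q,r},{r,s},{r,t},{p,r,t},{q,r,s}}
  A234: {{r},{p,r},{q,r},{r,s},{r,t},{p,r,t},{q,r,s}}
  A1234: {{r},{p,r},{q,r},{r,s},{r,t},{p,r,t},{q,r,s}}
C dims 4,8,5,1; δ0: rk 3, SNF 1^3; δ1: rk 4, SNF 1^4; δ2: rk 1, SNF 1^1
Ȟ^0: (4−3)−0=1 ⇒ Z
Ȟ^1: (8−4)−3=1 ⇒ Z
Ȟ^2: (5−1)−4=0 ⇒ 0

Ȟ^0 = Z, Ȟ^1 = Z and Ȟ^2 = 0


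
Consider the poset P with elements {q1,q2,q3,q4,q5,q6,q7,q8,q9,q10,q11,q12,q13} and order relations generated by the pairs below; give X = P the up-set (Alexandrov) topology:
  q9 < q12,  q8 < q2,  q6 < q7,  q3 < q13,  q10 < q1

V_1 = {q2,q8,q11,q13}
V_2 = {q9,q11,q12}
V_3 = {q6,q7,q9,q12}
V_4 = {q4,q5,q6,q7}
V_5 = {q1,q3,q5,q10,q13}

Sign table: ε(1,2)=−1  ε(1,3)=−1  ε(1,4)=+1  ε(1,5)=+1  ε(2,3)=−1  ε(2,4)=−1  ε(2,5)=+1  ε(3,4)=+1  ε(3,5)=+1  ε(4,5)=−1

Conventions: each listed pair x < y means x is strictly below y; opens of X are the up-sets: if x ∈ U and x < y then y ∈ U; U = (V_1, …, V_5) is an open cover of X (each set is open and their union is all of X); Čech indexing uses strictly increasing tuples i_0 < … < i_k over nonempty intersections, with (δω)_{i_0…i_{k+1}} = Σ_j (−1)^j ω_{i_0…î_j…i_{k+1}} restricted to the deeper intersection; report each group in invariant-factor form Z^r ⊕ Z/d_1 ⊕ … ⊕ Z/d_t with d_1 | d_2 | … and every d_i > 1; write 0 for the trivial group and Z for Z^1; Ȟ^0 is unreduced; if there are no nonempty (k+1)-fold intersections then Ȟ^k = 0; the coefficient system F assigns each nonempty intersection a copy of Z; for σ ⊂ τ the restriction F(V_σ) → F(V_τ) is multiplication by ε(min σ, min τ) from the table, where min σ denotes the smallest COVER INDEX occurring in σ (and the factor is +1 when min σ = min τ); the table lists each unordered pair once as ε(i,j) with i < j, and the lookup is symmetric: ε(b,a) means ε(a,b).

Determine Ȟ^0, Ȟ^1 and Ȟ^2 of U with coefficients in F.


Ȟ^0(U;F) ≅ 0, Ȟ^1(U;F) ≅ Z/2 and Ȟ^2(U;F) ≅ 0

nonempty overlaps:
  V12={q11} V15={q13} V23={q9,q12} V34={q6,q7} V45={q5}
C dims 5,5; δ0: rk 5, SNF 1^4·2
degree 0: 5−5−0 = 0 → Ȟ^0 ≅ 0
degree 1: 5−0−5 = 0 plus torsion [2] → Ȟ^1 ≅ Z/2
degree 2: 0−0−0 = 0 → Ȟ^2 ≅ 0


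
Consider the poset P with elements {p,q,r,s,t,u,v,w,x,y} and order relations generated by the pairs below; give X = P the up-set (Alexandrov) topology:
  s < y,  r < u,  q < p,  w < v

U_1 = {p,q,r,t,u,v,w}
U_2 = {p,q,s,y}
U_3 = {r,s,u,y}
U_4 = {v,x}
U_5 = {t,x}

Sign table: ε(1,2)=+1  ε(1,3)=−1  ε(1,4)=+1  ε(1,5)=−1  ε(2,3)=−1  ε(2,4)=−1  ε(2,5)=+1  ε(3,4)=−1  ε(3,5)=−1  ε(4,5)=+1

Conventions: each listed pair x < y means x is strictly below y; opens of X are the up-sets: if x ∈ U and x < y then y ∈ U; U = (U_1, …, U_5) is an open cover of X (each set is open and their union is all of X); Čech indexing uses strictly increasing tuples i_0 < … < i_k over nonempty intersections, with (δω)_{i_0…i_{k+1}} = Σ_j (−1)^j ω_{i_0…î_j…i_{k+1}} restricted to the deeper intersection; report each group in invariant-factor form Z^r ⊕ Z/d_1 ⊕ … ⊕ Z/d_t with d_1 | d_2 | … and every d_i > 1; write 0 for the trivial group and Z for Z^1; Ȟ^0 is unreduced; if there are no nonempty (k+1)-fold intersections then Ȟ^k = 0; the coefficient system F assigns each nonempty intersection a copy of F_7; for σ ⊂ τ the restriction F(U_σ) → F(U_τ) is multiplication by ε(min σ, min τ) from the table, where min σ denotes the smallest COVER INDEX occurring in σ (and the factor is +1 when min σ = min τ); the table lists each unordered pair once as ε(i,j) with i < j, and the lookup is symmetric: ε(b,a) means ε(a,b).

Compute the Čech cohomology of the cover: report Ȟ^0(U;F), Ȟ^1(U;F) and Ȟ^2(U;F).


Ȟ^0 ≅ 0; Ȟ^1 ≅ Z/7; Ȟ^2 ≅ 0

nonempty intersections:
  U12={p,q} U13={r,u} U14={v} U15={t} U23={s,y} U45={x}
C dims 5,6; δ0: rk_F7 5
Ȟ^0: (5−5)−0=0 ⇒ 0
Ȟ^1: (6−0)−5=1 ⇒ Z/7
Ȟ^2: (0−0)−0=0 ⇒ 0


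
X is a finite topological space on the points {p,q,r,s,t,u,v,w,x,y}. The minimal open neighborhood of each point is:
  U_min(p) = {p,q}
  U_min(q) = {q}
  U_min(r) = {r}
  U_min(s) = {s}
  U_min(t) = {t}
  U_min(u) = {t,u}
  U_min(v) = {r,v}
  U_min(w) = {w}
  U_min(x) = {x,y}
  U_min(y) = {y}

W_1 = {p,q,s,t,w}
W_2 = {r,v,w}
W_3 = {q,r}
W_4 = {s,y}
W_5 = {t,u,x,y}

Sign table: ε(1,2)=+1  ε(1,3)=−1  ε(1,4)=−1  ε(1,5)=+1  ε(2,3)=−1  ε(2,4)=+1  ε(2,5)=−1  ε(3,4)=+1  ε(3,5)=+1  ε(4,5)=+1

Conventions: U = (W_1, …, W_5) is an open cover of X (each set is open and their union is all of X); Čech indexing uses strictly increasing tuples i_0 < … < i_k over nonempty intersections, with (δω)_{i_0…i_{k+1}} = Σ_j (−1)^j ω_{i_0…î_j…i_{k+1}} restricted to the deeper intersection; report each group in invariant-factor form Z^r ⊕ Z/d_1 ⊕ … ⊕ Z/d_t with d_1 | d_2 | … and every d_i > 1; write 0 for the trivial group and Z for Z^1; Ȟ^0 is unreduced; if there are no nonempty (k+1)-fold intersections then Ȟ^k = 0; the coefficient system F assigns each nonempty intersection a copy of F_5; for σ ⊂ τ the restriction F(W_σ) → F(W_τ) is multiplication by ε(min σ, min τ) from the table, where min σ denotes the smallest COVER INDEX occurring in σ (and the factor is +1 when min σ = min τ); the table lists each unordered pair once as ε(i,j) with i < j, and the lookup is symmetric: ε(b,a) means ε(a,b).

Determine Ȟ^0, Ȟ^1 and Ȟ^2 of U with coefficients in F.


Ȟ^0 ≅ 0,  Ȟ^1 ≅ Z/5,  Ȟ^2 ≅ 0

cover nerve:
  W12={w} W13={q} W14={s} W15={t} W23={r} W45={y}
C dims 5,6; δ0: rk_F5 5
Ȟ^0: (5−5)−0=0 ⇒ 0
Ȟ^1: (6−0)−5=1 ⇒ Z/5
Ȟ^2: (0−0)−0=0 ⇒ 0


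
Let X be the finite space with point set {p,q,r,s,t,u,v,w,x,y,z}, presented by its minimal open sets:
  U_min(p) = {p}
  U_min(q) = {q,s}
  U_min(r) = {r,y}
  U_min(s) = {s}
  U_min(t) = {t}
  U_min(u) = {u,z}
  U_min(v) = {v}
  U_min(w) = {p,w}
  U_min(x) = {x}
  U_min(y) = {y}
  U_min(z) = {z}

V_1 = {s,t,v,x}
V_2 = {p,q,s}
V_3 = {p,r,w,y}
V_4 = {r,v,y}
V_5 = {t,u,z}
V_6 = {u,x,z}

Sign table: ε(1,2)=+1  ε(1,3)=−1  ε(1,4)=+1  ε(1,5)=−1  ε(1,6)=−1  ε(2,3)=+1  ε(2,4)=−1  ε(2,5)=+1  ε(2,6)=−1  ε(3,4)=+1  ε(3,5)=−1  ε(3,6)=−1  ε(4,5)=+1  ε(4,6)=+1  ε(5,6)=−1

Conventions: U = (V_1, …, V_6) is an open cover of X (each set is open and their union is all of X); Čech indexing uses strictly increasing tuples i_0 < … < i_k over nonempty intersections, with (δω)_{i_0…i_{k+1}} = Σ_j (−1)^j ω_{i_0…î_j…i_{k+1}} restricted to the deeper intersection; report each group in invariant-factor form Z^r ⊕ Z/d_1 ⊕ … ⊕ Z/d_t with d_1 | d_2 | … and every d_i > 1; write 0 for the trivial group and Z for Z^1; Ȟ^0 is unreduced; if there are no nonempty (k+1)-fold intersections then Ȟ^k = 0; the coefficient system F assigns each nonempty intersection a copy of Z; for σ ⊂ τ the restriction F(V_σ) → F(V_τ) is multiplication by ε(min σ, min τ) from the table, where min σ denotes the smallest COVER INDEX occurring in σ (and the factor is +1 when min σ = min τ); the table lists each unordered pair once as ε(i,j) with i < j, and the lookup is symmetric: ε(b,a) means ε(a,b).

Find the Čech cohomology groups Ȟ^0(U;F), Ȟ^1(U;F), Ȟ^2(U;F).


Ȟ^0(U;F) ≅ 0, Ȟ^1(U;F) ≅ Z ⊕ Z/2 and Ȟ^2(U;F) ≅ 0

intersection data:
  V12={s} V14={v} V15={t} V16={x} V23={p} V34={r,y} V56={u,z}
C dims 6,7; δ0: rk 6, SNF 1^5·2
Ȟ^0 = (6 − 6) − 0 = 0, so Ȟ^0 ≅ 0
Ȟ^1 = (7 − 0) − 6 = 1 plus torsion [2], so Ȟ^1 ≅ Z ⊕ Z/2
Ȟ^2 = (0 − 0) − 0 = 0, so Ȟ^2 ≅ 0


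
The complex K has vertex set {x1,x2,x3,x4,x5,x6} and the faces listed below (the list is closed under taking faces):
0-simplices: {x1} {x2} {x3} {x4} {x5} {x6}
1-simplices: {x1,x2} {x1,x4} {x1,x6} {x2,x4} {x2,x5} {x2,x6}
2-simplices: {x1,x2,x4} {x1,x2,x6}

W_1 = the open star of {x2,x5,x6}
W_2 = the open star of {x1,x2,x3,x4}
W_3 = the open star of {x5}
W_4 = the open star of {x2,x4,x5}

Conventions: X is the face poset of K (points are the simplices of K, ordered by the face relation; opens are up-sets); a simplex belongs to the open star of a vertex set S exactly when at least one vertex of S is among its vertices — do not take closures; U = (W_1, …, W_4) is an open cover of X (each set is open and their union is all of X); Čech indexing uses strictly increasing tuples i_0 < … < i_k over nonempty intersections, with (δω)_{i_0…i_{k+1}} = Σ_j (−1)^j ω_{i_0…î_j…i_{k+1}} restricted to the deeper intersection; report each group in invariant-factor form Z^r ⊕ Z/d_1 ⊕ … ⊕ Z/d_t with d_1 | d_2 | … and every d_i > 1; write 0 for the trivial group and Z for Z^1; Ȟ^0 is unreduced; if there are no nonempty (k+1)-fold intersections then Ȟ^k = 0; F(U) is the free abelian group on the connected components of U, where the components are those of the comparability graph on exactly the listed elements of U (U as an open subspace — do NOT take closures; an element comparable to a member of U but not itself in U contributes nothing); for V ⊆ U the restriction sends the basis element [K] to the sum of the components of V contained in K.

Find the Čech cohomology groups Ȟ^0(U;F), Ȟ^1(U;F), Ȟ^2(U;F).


intersection data:
  W1={{x2},{x5},{x6},{x1,x2},{x1,x6},{x2,x4},{x2,x5},{x2,x6},{x1,x2,x4},{x1,x2,x6}} W2={{x1},{x2},{x3},{x4},{x1,x2},{x1,x4},{x1,x6},{x2,x4},{x2,x5},{x2,x6},{x1,x2,x4},{x1,x2,x6}} W3={{x5},{x2,x5}} W4={{x2},{x4},{x5},{x1,x2},{x1,x4},{x2,x4},{x2,x5},{x2,x6},{x1,x2,x4},{x1,x2,x6}}
  W12={{x2},{x1,x2},{x1,x6},{x2,x4},{x2,x5},{x2,x6},{x1,x2,x4},{x1,x2,x6}} W13={{x5},{x2,x5}} W14={{x2},{x5},{x1,x2},{x2,x4},{x2,x5},{x2,x6},{x1,x2,x4},{x1,x2,x6}} W23={{x2,x5}} W24={{x2},{x4},{x1,x2},{x1,x4},{x2,x4},{x2,x5},{x2,x6},{x1,x2,x4},{x1,x2,x6}} W34={{x5},{x2,x5}}
  W123={{x2,x5}} W124={{x2},{x1,x2},{x2,x4},{x2,x5},{x2,x6},{x1,x2,x4},{x1,x2,x6}} W134={{x5},{x2,x5}} W234={{x2,x5}}
  W1234={{x2,x5}}
components per intersection:
  W1: {{x2},{x5},{x6},{x1,x2},{x1,x6},{x2,x4},{x2,x5},{x2,x6},{x1,x2,x4},{x1,x2,x6}}
  W2: {{x1},{x2},{x4},{x1,x2},{x1,x4},{x1,x6},{x2,x4},{x2,x5},{x2,x6},{x1,x2,x4},{x1,x2,x6}} {{x3}}
  W3: {{x5},{x2,x5}}
  W4: {{x2},{x4},{x5},{x1,x2},{x1,x4},{x2,x4},{x2,x5},{x2,x6},{x1,x2,x4},{x1,x2,x6}}
  W12: {{x2},{x1,x2},{x1,x6},{x2,x4},{x2,x5},{x2,x6},{x1,x2,x4},{x1,x2,x6}}
  W13: {{x5},{x2,x5}}
  W14: {{x2},{x5},{x1,x2},{x2,x4},{x2,x5},{x2,x6},{x1,x2,x4},{x1,x2,x6}}
  W23: {{x2,x5}}
  W24: {{x2},{x4},{x1,x2},{x1,x4},{x2,x4},{x2,x5},{x2,x6},{x1,x2,x4},{x1,x2,x6}}
  W34: {{x5},{x2,x5}}
  W123: {{x2,x5}}
  W124: {{x2},{x1,x2},{x2,x4},{x2,x5},{x2,x6},{x1,x2,x4},{x1,x2,x6}}
  W134: {{x5},{x2,x5}}
  W234: {{x2,x5}}
  W1234: {{x2,x5}}
C dims 5,6,4,1; δ0: rk 3, SNF 1^3; δ1: rk 3, SNF 1^3; δ2: rk 1, SNF 1^1
Ȟ^0 = (5 − 3) − 0 = 2, so Ȟ^0 ≅ Z^2
Ȟ^1 = (6 − 3) − 3 = 0, so Ȟ^1 ≅ 0
Ȟ^2 = (4 − 1) − 3 = 0, so Ȟ^2 ≅ 0

Ȟ^0 = Z^2; Ȟ^1 = 0; Ȟ^2 = 0


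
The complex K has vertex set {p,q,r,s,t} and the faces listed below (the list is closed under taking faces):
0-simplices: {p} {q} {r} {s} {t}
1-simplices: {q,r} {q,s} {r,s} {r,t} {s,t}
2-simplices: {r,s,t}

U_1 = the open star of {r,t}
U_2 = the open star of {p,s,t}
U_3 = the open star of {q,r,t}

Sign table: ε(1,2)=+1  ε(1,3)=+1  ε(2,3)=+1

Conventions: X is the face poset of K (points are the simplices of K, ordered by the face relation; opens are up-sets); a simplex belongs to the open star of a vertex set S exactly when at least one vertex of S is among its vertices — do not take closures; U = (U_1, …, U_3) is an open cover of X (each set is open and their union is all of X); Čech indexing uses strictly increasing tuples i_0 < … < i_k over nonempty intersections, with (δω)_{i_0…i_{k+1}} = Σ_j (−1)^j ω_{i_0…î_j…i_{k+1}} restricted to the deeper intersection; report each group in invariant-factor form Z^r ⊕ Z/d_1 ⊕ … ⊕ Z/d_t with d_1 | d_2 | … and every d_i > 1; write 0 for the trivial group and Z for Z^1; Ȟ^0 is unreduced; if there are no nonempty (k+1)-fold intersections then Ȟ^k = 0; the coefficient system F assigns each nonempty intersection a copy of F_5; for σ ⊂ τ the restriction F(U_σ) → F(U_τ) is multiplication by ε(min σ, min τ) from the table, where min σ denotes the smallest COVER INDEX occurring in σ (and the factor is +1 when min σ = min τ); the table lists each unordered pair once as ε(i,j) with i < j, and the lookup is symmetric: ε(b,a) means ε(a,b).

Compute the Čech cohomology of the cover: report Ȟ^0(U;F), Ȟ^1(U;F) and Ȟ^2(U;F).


Ȟ^0(U;F) ≅ Z/5; Ȟ^1(U;F) ≅ 0; Ȟ^2(U;F) ≅ 0

intersection data:
  U1={{r},{t},{q,r},{r,s},{r,t},{s,t},{r,s,t}} U2={{p},{s},{t},{q,s},{r,s},{r,t},{s,t},{r,s,t}} U3={{q},{r},{t},{q,r},{q,s},{r,s},{r,t},{s,t},{r,s,t}}
  U12={{t},{r,s},{r,t},{s,t},{r,s,t}} U13={{r},{t},{q,r},{r,s},{r,t},{s,t},{r,s,t}} U23={{t},{q,s},{r,s},{r,t},{s,t},{r,s,t}}
  U123={{t},{r,s},{r,t},{s,t},{r,s,t}}
C dims 3,3,1; δ0: rk_F5 2; δ1: rk_F5 1
Ȟ^0 = (3 − 2) − 0 = 1, so Ȟ^0 ≅ Z/5
Ȟ^1 = (3 − 1) − 2 = 0, so Ȟ^1 ≅ 0
Ȟ^2 = (1 − 0) − 1 = 0, so Ȟ^2 ≅ 0


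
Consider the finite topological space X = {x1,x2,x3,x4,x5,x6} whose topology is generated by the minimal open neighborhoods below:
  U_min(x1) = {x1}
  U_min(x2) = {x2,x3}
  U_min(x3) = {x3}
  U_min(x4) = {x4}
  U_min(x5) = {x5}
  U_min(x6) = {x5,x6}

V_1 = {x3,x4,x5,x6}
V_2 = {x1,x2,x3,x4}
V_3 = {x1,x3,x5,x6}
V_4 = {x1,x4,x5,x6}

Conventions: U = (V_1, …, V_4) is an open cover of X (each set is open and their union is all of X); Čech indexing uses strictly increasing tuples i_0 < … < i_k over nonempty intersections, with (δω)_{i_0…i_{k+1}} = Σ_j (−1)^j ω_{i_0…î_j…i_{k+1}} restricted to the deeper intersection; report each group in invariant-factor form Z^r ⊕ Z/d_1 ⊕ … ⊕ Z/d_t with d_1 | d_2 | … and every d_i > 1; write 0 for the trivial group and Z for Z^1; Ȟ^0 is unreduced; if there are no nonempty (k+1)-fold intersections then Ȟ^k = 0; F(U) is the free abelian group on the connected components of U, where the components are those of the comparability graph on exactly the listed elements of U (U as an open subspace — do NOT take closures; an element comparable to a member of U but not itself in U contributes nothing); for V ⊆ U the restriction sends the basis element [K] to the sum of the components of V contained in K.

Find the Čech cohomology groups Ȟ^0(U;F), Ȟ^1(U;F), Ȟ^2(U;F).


nerve simplices:
  V12={x3,x4} V13={x3,x5,x6} V14={x4,x5,x6} V23={x1,x3} V24={x1,x4} V34={x1,x5,x6}
  V123={x3} V124={x4} V134={x5,x6} V234={x1}
components per intersection:
  V1: {x3} {x4} {x5,x6}
  V2: {x1} {x2,x3} {x4}
  V3: {x1} {x3} {x5,x6}
  V4: {x1} {x4} {x5,x6}
  V12: {x3} {x4}
  V13: {x3} {x5,x6}
  V14: {x4} {x5,x6}
  V23: {x1} {x3}
  V24: {x1} {x4}
  V34: {x1} {x5,x6}
  V123: {x3}
  V124: {x4}
  V134: {x5,x6}
  V234: {x1}
C dims 12,12,4; δ0: rk 8, SNF 1^8; δ1: rk 4, SNF 1^4
degree 0: 12−8−0 = 4 → Ȟ^0 ≅ Z^4
degree 1: 12−4−8 = 0 → Ȟ^1 ≅ 0
degree 2: 4−0−4 = 0 → Ȟ^2 ≅ 0

Ȟ^0 ≅ Z^4, Ȟ^1 ≅ 0, Ȟ^2 ≅ 0


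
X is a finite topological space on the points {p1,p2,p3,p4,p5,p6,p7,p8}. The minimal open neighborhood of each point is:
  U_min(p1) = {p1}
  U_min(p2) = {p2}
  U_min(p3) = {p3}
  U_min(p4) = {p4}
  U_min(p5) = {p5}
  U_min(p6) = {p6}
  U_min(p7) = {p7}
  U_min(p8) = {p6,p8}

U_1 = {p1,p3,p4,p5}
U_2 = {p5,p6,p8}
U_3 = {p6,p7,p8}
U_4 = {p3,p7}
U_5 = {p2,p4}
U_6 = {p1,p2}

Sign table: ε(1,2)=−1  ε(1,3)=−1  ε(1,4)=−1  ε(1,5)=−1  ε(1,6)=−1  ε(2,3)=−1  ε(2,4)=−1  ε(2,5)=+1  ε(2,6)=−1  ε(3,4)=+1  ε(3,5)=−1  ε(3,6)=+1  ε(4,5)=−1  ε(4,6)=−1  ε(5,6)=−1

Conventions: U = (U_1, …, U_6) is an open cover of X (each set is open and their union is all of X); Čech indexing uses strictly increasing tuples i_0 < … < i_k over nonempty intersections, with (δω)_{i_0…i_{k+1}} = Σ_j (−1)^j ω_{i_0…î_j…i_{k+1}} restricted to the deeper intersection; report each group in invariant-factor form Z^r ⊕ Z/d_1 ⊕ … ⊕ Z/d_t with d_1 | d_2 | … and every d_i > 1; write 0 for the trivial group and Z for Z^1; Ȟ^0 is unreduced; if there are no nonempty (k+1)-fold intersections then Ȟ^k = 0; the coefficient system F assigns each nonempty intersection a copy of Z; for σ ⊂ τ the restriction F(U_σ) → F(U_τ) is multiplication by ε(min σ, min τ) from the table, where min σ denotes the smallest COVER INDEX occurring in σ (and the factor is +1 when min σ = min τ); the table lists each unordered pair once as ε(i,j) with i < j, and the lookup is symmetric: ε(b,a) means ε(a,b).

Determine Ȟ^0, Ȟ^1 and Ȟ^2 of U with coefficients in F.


Ȟ^0 = 0; Ȟ^1 = Z ⊕ Z/2; Ȟ^2 = 0

nonempty intersections:
  U12={p5} U14={p3} U15={p4} U16={p1} U23={p6,p8} U34={p7} U56={p2}
C dims 6,7; δ0: rk 6, SNF 1^5·2
Ȟ^0: (6−6)−0=0 ⇒ 0
Ȟ^1: (7−0)−6=1 plus torsion [2] ⇒ Z ⊕ Z/2
Ȟ^2: (0−0)−0=0 ⇒ 0


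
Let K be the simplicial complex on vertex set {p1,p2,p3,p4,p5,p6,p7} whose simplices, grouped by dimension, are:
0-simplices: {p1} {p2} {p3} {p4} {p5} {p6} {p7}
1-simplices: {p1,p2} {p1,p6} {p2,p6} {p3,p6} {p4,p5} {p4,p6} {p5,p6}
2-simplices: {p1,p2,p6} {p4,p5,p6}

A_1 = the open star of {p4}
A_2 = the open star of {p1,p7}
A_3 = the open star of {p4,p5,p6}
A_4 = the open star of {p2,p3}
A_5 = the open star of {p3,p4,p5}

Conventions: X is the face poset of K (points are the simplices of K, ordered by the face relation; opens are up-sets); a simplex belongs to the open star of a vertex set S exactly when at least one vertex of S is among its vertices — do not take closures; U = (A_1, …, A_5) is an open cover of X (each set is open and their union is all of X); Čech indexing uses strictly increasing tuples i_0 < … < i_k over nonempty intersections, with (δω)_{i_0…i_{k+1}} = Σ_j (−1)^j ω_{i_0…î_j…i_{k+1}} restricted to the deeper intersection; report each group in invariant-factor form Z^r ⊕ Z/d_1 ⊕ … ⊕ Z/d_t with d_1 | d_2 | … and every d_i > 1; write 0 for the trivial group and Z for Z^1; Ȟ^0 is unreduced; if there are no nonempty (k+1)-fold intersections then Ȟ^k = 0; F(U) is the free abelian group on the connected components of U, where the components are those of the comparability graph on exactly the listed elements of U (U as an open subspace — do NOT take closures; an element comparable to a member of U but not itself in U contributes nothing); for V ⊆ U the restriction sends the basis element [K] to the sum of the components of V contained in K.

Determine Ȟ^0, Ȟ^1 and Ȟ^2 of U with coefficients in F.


Ȟ^0 ≅ Z^2; Ȟ^1 ≅ 0; Ȟ^2 ≅ 0

nerve of the cover:
  A1={{p4},{p4,p5},{p4,p6},{p4,p5,p6}} A2={{p1},{p7},{p1,p2},{p1,p6},{p1,p2,p6}} A3={{p4},{p5},{p6},{p1,p6},{p2,p6},{p3,p6},{p4,p5},{p4,p6},{p5,p6},{p1,p2,p6},{p4,p5,p6}} A4={{p2},{p3},{p1,p2},{p2,p6},{p3,p6},{p1,p2,p6}} A5={{p3},{p4},{p5},{p3,p6},{p4,p5},{p4,p6},{p5,p6},{p4,p5,p6}}
  A13={{p4},{p4,p5},{p4,p6},{p4,p5,p6}} A15={{p4},{p4,p5},{p4,p6},{p4,p5,p6}} A23={{p1,p6},{p1,p2,p6}} A24={{p1,p2},{p1,p2,p6}} A34={{p2,p6},{p3,p6},{p1,p2,p6}} A35={{p4},{p5},{p3,p6},{p4,p5},{p4,p6},{p5,p6},{p4,p5,p6}} A45={{p3},{p3,p6}}
  A135={{p4},{p4,p5},{p4,p6},{p4,p5,p6}} A234={{p1,p2,p6}} A345={{p3,p6}}
components per intersection:
  A1: {{p4},{p4,p5},{p4,p6},{p4,p5,p6}}
  A2: {{p1},{p1,p2},{p1,p6},{p1,p2,p6}} {{p7}}
  A3: {{p4},{p5},{p6},{p1,p6},{p2,p6},{p3,p6},{p4,p5},{p4,p6},{p5,p6},{p1,p2,p6},{p4,p5,p6}}
  A4: {{p2},{p1,p2},{p2,p6},{p1,p2,p6}} {{p3},{p3,p6}}
  A5: {{p3},{p3,p6}} {{p4},{p5},{p4,p5},{p4,p6},{p5,p6},{p4,p5,p6}}
  A13: {{p4},{p4,p5},{p4,p6},{p4,p5,p6}}
  A15: {{p4},{p4,p5},{p4,p6},{p4,p5,p6}}
  A23: {{p1,p6},{p1,p2,p6}}
  A24: {{p1,p2},{p1,p2,p6}}
  A34: {{p2,p6},{p1,p2,p6}} {{p3,p6}}
  A35: {{p4},{p5},{p4,p5},{p4,p6},{p5,p6},{p4,p5,p6}} {{p3,p6}}
  A45: {{p3},{p3,p6}}
  A135: {{p4},{p4,p5},{p4,p6},{p4,p5,p6}}
  A234: {{p1,p2,p6}}
  A345: {{p3,p6}}
C dims 8,9,3; δ0: rk 6, SNF 1^6; δ1: rk 3, SNF 1^3
Ȟ^0 = (8 − 6) − 0 = 2, so Ȟ^0 ≅ Z^2
Ȟ^1 = (9 − 3) − 6 = 0, so Ȟ^1 ≅ 0
Ȟ^2 = (3 − 0) − 3 = 0, so Ȟ^2 ≅ 0


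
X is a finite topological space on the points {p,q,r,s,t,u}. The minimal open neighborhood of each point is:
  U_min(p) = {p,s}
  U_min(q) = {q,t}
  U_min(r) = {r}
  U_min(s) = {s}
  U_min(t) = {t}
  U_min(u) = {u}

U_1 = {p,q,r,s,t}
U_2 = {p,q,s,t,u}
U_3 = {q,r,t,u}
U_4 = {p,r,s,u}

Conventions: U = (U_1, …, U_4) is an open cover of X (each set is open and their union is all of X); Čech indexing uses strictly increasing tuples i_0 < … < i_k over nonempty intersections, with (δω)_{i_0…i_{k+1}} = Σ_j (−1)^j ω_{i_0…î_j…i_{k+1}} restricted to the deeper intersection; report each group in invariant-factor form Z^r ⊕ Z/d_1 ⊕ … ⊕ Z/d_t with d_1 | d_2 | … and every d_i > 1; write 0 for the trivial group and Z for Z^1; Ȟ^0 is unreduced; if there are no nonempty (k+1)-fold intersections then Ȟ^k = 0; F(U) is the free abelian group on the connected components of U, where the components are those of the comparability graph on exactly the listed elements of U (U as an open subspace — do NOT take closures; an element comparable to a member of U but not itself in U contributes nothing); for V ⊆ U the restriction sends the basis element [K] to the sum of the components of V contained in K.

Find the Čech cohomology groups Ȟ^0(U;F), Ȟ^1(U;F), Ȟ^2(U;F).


intersection data:
  U12={p,q,s,t} U13={q,r,t} U14={p,r,s} U23={q,t,u} U24={p,s,u} U34={r,u}
  U123={q,t} U124={p,s} U134={r} U234={u}
components per intersection:
  U1: {p,s} {q,t} {r}
  U2: {p,s} {q,t} {u}
  U3: {q,t} {r} {u}
  U4: {p,s} {r} {u}
  U12: {p,s} {q,t}
  U13: {q,t} {r}
  U14: {p,s} {r}
  U23: {q,t} {u}
  U24: {p,s} {u}
  U34: {r} {u}
  U123: {q,t}
  U124: {p,s}
  U134: {r}
  U234: {u}
C dims 12,12,4; δ0: rk 8, SNF 1^8; δ1: rk 4, SNF 1^4
Ȟ^0 = (12 − 8) − 0 = 4, so Ȟ^0 ≅ Z^4
Ȟ^1 = (12 − 4) − 8 = 0, so Ȟ^1 ≅ 0
Ȟ^2 = (4 − 0) − 4 = 0, so Ȟ^2 ≅ 0

Ȟ^0 ≅ Z^4, Ȟ^1 ≅ 0, Ȟ^2 ≅ 0


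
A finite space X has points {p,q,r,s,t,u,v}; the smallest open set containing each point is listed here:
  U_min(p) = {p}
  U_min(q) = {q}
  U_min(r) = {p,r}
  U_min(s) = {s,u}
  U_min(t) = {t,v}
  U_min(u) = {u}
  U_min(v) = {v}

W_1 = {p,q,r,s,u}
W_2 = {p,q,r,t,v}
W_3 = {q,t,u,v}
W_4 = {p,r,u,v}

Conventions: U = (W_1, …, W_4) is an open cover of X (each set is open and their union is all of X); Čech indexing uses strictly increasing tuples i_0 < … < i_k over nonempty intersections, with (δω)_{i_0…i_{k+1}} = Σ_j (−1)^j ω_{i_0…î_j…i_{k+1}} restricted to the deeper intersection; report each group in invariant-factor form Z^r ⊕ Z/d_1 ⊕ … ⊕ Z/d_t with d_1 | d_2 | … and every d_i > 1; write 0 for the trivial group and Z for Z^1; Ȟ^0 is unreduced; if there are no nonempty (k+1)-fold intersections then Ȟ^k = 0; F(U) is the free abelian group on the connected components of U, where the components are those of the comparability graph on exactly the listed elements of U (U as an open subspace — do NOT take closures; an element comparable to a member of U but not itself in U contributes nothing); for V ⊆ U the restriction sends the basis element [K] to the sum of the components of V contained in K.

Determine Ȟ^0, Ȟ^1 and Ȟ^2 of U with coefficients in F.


cover nerve:
  W12={p,q,r} W13={q,u} W14={p,r,u} W23={q,t,v} W24={p,r,v} W34={u,v}
  W123={q} W124={p,r} W134={u} W234={v}
components per intersection:
  W1: {p,r} {q} {s,u}
  W2: {p,r} {q} {t,v}
  W3: {q} {t,v} {u}
  W4: {p,r} {u} {v}
  W12: {p,r} {q}
  W13: {q} {u}
  W14: {p,r} {u}
  W23: {q} {t,v}
  W24: {p,r} {v}
  W34: {u} {v}
  W123: {q}
  W124: {p,r}
  W134: {u}
  W234: {v}
C dims 12,12,4; δ0: rk 8, SNF 1^8; δ1: rk 4, SNF 1^4
Ȟ^0: (12−8)−0=4 ⇒ Z^4
Ȟ^1: (12−4)−8=0 ⇒ 0
Ȟ^2: (4−0)−4=0 ⇒ 0

Ȟ^0(U;F) ≅ Z^4,  Ȟ^1(U;F) ≅ 0,  Ȟ^2(U;F) ≅ 0


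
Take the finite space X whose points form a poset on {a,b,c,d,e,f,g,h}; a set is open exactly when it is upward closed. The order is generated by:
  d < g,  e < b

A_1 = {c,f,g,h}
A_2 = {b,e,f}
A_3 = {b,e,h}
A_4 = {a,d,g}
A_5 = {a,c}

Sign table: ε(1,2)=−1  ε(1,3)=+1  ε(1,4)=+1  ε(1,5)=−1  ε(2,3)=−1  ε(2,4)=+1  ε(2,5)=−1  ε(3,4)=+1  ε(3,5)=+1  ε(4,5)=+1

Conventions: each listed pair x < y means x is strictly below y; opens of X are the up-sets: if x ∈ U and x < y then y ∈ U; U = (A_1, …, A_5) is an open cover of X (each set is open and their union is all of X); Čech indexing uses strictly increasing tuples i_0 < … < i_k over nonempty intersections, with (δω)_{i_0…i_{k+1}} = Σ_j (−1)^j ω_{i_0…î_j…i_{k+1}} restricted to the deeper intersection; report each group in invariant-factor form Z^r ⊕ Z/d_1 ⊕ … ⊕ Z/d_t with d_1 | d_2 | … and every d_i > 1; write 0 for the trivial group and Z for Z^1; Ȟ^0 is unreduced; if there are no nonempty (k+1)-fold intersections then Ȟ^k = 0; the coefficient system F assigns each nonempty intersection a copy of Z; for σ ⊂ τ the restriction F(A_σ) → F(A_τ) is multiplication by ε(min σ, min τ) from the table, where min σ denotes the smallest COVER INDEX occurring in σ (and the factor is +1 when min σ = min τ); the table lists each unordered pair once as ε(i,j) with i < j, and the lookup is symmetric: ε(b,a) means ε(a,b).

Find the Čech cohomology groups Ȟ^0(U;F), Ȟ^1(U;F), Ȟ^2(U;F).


Ȟ^0 ≅ 0, Ȟ^1 ≅ Z ⊕ Z/2 and Ȟ^2 ≅ 0

intersection data:
  A12={f} A13={h} A14={g} A15={c} A23={b,e} A45={a}
C dims 5,6; δ0: rk 5, SNF 1^4·2
Ȟ^0 = (5 − 5) − 0 = 0, so Ȟ^0 ≅ 0
Ȟ^1 = (6 − 0) − 5 = 1 plus torsion [2], so Ȟ^1 ≅ Z ⊕ Z/2
Ȟ^2 = (0 − 0) − 0 = 0, so Ȟ^2 ≅ 0


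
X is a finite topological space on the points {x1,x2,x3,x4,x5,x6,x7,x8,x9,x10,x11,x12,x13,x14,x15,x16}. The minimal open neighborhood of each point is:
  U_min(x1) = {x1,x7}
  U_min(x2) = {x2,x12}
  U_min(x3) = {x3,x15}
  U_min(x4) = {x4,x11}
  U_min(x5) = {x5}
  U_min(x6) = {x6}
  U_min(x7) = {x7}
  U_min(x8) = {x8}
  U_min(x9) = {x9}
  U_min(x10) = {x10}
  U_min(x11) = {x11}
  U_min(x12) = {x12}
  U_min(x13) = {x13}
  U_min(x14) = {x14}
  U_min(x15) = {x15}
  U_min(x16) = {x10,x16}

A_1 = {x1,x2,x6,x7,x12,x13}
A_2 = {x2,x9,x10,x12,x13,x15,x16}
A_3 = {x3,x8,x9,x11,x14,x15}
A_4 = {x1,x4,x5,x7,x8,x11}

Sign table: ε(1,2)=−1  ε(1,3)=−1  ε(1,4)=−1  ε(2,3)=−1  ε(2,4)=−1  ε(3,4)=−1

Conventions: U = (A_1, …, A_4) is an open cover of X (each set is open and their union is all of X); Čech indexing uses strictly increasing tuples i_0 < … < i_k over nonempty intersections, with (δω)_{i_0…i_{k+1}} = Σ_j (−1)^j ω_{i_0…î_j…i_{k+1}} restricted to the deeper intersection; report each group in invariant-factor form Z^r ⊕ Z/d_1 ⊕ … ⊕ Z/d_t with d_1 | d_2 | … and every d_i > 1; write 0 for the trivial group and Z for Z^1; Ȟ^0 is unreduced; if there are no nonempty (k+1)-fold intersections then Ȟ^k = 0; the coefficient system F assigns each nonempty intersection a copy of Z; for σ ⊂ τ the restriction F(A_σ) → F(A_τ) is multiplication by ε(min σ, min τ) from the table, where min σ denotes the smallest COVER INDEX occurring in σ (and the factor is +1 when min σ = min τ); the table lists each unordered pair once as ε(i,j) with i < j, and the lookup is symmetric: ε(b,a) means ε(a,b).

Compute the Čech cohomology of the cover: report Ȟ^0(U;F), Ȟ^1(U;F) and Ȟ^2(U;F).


nerve of the cover:
  A12={x2,x12,x13} A14={x1,x7} A23={x9,x15} A34={x8,x11}
C dims 4,4; δ0: rk 3, SNF 1^3
Ȟ^0 = (4 − 3) − 0 = 1, so Ȟ^0 ≅ Z
Ȟ^1 = (4 − 0) − 3 = 1, so Ȟ^1 ≅ Z
Ȟ^2 = (0 − 0) − 0 = 0, so Ȟ^2 ≅ 0

Ȟ^0 = Z, Ȟ^1 = Z, Ȟ^2 = 0


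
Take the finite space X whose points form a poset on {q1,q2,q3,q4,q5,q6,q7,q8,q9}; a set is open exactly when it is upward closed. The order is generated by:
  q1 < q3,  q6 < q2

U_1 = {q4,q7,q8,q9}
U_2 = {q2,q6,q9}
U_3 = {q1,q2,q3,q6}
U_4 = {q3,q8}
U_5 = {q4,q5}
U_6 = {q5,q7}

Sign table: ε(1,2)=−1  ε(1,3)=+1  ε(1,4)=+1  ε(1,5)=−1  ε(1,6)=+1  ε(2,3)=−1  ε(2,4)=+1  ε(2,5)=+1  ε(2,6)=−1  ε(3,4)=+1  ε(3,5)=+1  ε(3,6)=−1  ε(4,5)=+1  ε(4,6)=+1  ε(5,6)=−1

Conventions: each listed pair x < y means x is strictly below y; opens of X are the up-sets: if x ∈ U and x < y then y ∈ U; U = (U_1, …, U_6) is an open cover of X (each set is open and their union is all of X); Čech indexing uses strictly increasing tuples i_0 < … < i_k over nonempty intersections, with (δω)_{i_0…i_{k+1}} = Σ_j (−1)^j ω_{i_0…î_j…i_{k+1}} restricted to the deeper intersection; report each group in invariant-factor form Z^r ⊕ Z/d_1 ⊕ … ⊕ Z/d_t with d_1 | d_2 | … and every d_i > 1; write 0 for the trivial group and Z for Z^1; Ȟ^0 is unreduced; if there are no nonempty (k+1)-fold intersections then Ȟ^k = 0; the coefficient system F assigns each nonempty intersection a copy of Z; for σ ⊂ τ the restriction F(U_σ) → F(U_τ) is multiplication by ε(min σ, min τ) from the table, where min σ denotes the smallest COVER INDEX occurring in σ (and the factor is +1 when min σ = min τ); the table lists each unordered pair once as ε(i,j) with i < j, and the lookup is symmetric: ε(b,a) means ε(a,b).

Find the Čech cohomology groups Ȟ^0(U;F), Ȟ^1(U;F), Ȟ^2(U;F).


Ȟ^0 ≅ Z; Ȟ^1 ≅ Z^2; Ȟ^2 ≅ 0

nerve simplices:
  U12={q9} U14={q8} U15={q4} U16={q7} U23={q2,q6} U34={q3} U56={q5}
C dims 6,7; δ0: rk 5, SNF 1^5
degree 0: 6−5−0 = 1 → Ȟ^0 ≅ Z
degree 1: 7−0−5 = 2 → Ȟ^1 ≅ Z^2
degree 2: 0−0−0 = 0 → Ȟ^2 ≅ 0


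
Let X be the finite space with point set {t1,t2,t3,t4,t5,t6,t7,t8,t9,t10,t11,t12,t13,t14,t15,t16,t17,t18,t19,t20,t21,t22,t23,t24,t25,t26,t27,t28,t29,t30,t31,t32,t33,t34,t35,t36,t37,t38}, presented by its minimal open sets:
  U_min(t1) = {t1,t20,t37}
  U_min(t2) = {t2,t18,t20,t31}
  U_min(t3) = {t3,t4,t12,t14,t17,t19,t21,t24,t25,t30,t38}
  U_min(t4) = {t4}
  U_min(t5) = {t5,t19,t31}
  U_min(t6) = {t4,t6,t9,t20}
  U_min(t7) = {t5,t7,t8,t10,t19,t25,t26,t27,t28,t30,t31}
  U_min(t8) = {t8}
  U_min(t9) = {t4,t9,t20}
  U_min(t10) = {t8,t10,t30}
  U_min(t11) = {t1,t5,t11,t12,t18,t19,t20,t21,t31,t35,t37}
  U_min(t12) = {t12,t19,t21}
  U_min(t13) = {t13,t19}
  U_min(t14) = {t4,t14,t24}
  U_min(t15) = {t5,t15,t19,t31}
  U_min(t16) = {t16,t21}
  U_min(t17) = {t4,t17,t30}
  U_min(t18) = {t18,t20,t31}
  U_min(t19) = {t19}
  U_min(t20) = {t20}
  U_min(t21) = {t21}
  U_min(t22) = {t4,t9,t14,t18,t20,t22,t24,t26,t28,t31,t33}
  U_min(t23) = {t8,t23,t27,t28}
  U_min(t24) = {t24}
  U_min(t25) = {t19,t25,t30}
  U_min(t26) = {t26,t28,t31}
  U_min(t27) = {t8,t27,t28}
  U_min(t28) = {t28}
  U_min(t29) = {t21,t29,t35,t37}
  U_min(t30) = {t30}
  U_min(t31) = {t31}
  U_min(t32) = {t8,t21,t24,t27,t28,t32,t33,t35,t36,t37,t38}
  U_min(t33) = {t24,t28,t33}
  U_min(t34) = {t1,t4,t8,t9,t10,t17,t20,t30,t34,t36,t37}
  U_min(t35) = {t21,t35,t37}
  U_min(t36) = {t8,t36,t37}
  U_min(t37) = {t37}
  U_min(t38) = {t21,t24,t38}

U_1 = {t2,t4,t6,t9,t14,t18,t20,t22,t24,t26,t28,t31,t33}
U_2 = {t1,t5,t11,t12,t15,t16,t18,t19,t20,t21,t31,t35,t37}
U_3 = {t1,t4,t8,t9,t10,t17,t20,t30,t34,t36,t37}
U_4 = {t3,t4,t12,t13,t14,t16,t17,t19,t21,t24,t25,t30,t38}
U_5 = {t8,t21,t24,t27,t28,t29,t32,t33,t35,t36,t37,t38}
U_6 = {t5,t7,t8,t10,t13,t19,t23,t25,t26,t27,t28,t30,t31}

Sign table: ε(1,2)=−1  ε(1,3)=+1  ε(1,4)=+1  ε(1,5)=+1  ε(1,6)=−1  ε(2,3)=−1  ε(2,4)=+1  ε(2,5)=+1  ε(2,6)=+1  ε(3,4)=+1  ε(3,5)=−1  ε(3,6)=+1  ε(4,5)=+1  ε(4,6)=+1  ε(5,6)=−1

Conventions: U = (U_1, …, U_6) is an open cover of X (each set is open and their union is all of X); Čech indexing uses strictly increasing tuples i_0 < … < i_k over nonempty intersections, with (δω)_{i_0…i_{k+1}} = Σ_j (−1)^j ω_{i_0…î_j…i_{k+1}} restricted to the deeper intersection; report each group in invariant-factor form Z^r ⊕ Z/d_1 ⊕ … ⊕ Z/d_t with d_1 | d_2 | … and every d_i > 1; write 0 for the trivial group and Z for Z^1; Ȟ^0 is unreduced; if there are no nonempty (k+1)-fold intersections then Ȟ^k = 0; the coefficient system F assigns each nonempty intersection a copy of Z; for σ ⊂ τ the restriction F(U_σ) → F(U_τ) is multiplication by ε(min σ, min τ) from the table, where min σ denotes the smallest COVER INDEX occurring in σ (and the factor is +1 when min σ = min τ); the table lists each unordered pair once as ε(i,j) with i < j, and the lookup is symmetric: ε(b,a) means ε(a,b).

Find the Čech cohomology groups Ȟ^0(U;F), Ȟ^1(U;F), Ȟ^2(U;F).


Ȟ^0 ≅ 0, Ȟ^1 ≅ Z/2, Ȟ^2 ≅ Z

cover nerve:
  U12={t18,t20,t31} U13={t4,t9,t20} U14={t4,t14,t24} U15={t24,t28,t33} U16={t26,t28,t31} U23={t1,t20,t37} U24={t12,t16,t19,t21} U25={t21,t35,t37} U26={t5,t19,t31} U34={t4,t17,t30} U35={t8,t36,t37} U36={t8,t10,t30} U45={t21,t24,t38} U46={t13,t19,t25,t30} U56={t8,t27,t28}
  U123={t20} U126={t31} U134={t4} U145={t24} U156={t28} U235={t37} U245={t21} U246={t19} U346={t30} U356={t8}
C dims 6,15,10; δ0: rk 6, SNF 1^5·2; δ1: rk 9, SNF 1^9
Ȟ^0: (6−6)−0=0 ⇒ 0
Ȟ^1: (15−9)−6=0 plus torsion [2] ⇒ Z/2
Ȟ^2: (10−0)−9=1 ⇒ Z


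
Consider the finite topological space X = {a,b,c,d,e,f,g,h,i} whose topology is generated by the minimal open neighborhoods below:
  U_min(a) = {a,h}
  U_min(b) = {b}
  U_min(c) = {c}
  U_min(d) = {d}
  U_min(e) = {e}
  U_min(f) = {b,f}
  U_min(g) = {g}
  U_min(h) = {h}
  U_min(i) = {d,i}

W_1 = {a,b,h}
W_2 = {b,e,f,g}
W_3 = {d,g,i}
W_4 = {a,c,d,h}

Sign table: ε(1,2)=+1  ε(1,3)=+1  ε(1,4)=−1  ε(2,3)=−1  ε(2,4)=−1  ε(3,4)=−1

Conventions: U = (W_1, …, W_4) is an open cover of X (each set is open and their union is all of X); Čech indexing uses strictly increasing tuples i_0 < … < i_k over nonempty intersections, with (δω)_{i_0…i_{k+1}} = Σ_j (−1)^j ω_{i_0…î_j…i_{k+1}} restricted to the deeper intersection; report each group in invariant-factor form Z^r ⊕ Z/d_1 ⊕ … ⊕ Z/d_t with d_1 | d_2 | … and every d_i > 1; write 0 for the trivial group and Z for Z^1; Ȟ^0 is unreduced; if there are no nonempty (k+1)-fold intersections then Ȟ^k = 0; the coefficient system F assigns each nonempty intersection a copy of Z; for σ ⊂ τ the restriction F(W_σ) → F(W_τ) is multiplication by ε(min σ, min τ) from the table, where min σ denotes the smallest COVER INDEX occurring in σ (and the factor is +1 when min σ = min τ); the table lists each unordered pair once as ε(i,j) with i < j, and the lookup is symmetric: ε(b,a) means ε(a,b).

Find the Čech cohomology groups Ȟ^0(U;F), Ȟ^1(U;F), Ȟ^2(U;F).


Ȟ^0(U;F) ≅ 0,  Ȟ^1(U;F) ≅ Z/2,  Ȟ^2(U;F) ≅ 0

nonempty overlaps:
  W12={b} W14={a,h} W23={g} W34={d}
C dims 4,4; δ0: rk 4, SNF 1^3·2
degree 0: 4−4−0 = 0 → Ȟ^0 ≅ 0
degree 1: 4−0−4 = 0 plus torsion [2] → Ȟ^1 ≅ Z/2
degree 2: 0−0−0 = 0 → Ȟ^2 ≅ 0
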